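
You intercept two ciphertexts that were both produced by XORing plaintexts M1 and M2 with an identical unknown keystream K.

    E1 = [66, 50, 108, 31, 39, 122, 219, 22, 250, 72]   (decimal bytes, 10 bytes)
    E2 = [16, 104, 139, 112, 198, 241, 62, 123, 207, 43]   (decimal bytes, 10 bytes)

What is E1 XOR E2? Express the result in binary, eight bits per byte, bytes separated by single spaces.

E1 ⊕ E2 = (M1 ⊕ K) ⊕ (M2 ⊕ K) = M1 ⊕ M2 — the shared key cancels under XOR.
 66 ^  16 =  82
 50 ^ 104 =  90
108 ^ 139 = 231
 31 ^ 112 = 111
 39 ^ 198 = 225
122 ^ 241 = 139
219 ^  62 = 229
 22 ^ 123 = 109
250 ^ 207 =  53
 72 ^  43 =  99

01010010 01011010 11100111 01101111 11100001 10001011 11100101 01101101 00110101 01100011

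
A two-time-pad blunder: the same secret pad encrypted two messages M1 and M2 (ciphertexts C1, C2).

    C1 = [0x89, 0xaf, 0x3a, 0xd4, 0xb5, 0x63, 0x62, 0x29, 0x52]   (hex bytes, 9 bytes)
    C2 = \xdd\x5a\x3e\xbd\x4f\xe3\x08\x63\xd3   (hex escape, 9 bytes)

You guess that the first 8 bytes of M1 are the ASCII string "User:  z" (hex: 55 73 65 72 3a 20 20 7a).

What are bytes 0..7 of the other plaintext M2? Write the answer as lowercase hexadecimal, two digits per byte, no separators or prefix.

0186611bc0a04a30

First, C1 ⊕ C2 = (M1 ⊕ K) ⊕ (M2 ⊕ K) = M1 ⊕ M2, so the key drops out. Then M2 = (M1 ⊕ M2) ⊕ M1 over the first 8 bytes.
byte 0: (89 XOR dd) XOR 55 = 54 XOR 55 = 01
byte 1: (af XOR 5a) XOR 73 = f5 XOR 73 = 86
byte 2: (3a XOR 3e) XOR 65 = 04 XOR 65 = 61
byte 3: (d4 XOR bd) XOR 72 = 69 XOR 72 = 1b
byte 4: (b5 XOR 4f) XOR 3a = fa XOR 3a = c0
byte 5: (63 XOR e3) XOR 20 = 80 XOR 20 = a0
byte 6: (62 XOR 08) XOR 20 = 6a XOR 20 = 4a
byte 7: (29 XOR 63) XOR 7a = 4a XOR 7a = 30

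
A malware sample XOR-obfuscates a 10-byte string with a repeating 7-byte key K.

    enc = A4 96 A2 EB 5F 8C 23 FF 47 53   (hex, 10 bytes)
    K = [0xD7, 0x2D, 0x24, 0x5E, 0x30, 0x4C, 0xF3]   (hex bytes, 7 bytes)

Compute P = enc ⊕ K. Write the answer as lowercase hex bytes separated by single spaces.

The 7-byte key repeats, so the effective keystream is d7 2d 24 5e 30 4c f3 d7 2d 24.
byte 0: a4 xor d7 = 73
byte 1: 96 xor 2d = bb
byte 2: a2 xor 24 = 86
byte 3: eb xor 5e = b5
byte 4: 5f xor 30 = 6f
byte 5: 8c xor 4c = c0
byte 6: 23 xor f3 = d0
byte 7: ff xor d7 = 28
byte 8: 47 xor 2d = 6a
byte 9: 53 xor 24 = 77

73 bb 86 b5 6f c0 d0 28 6a 77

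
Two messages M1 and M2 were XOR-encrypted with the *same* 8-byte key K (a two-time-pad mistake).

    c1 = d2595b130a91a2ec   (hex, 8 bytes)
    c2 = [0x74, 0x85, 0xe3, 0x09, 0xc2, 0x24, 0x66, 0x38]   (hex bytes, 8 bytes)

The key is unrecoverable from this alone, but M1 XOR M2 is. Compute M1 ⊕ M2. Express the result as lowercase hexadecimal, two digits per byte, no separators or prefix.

a6dcb81ac8b5c4d4

c1 ⊕ c2 = (M1 ⊕ K) ⊕ (M2 ⊕ K) = M1 ⊕ M2 — the shared key cancels under XOR.
byte 0: 11010010 ^ 01110100 = 10100110
byte 1: 01011001 ^ 10000101 = 11011100
byte 2: 01011011 ^ 11100011 = 10111000
byte 3: 00010011 ^ 00001001 = 00011010
byte 4: 00001010 ^ 11000010 = 11001000
byte 5: 10010001 ^ 00100100 = 10110101
byte 6: 10100010 ^ 01100110 = 11000100
byte 7: 11101100 ^ 00111000 = 11010100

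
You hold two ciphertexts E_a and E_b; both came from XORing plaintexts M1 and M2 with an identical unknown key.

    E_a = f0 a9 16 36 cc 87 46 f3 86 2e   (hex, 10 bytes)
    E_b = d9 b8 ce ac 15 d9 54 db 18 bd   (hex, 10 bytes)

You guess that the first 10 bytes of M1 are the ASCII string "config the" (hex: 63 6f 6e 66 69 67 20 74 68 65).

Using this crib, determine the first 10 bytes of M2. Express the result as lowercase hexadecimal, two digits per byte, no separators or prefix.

First, E_a ⊕ E_b = (M1 ⊕ K) ⊕ (M2 ⊕ K) = M1 ⊕ M2, so the key drops out. Then M2 = (M1 ⊕ M2) ⊕ M1 over the first 10 bytes.
byte 0: (f0 ^ d9) ^ 63 = 29 ^ 63 = 4a
byte 1: (a9 ^ b8) ^ 6f = 11 ^ 6f = 7e
byte 2: (16 ^ ce) ^ 6e = d8 ^ 6e = b6
byte 3: (36 ^ ac) ^ 66 = 9a ^ 66 = fc
byte 4: (cc ^ 15) ^ 69 = d9 ^ 69 = b0
byte 5: (87 ^ d9) ^ 67 = 5e ^ 67 = 39
byte 6: (46 ^ 54) ^ 20 = 12 ^ 20 = 32
byte 7: (f3 ^ db) ^ 74 = 28 ^ 74 = 5c
byte 8: (86 ^ 18) ^ 68 = 9e ^ 68 = f6
byte 9: (2e ^ bd) ^ 65 = 93 ^ 65 = f6

4a7eb6fcb039325cf6f6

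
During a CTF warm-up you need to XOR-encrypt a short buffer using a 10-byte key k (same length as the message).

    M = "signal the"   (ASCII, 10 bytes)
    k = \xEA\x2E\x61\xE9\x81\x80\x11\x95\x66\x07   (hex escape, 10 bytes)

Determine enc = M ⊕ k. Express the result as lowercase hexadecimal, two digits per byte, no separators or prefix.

73 ⊕ ea = 99
69 ⊕ 2e = 47
67 ⊕ 61 = 06
6e ⊕ e9 = 87
61 ⊕ 81 = e0
6c ⊕ 80 = ec
20 ⊕ 11 = 31
74 ⊕ 95 = e1
68 ⊕ 66 = 0e
65 ⊕ 07 = 62

99470687e0ec31e10e62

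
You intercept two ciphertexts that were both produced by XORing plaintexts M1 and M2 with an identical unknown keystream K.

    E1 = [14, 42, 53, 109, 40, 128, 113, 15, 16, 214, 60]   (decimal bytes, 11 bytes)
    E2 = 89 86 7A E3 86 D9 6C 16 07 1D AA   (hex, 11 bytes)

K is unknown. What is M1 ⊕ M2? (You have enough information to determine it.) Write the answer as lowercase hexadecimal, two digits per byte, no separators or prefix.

E1 ⊕ E2 = (M1 ⊕ K) ⊕ (M2 ⊕ K) = M1 ⊕ M2 — the shared key cancels under XOR.
 14 XOR 137 = 135
 42 XOR 134 = 172
 53 XOR 122 =  79
109 XOR 227 = 142
 40 XOR 134 = 174
128 XOR 217 =  89
113 XOR 108 =  29
 15 XOR  22 =  25
 16 XOR   7 =  23
214 XOR  29 = 203
 60 XOR 170 = 150

87ac4f8eae591d1917cb96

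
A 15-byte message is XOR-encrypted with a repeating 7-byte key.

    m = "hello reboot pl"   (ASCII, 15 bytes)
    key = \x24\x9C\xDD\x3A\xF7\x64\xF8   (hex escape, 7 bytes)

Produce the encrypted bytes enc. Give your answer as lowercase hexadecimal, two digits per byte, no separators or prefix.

The 7-byte key repeats, so the effective keystream is 24 9c dd 3a f7 64 f8 24 9c dd 3a f7 64 f8 24.
byte 0: 104 ⊕  36 =  76
byte 1: 101 ⊕ 156 = 249
byte 2: 108 ⊕ 221 = 177
byte 3: 108 ⊕  58 =  86
byte 4: 111 ⊕ 247 = 152
byte 5:  32 ⊕ 100 =  68
byte 6: 114 ⊕ 248 = 138
byte 7: 101 ⊕  36 =  65
byte 8:  98 ⊕ 156 = 254
byte 9: 111 ⊕ 221 = 178
byte 10: 111 ⊕  58 =  85
byte 11: 116 ⊕ 247 = 131
byte 12:  32 ⊕ 100 =  68
byte 13: 112 ⊕ 248 = 136
byte 14: 108 ⊕  36 =  72

4cf9b15698448a41feb25583448848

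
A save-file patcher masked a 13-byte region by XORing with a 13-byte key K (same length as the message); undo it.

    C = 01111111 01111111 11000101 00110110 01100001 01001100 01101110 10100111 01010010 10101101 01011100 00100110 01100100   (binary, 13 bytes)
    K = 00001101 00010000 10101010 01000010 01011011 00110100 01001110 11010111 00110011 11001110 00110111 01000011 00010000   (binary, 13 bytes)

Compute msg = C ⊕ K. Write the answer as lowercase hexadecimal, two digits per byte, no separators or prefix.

XOR is its own inverse, so applying the key byte-wise gives the result directly.
byte 0: 01111111 ^ 00001101 = 01110010
byte 1: 01111111 ^ 00010000 = 01101111
byte 2: 11000101 ^ 10101010 = 01101111
byte 3: 00110110 ^ 01000010 = 01110100
byte 4: 01100001 ^ 01011011 = 00111010
byte 5: 01001100 ^ 00110100 = 01111000
byte 6: 01101110 ^ 01001110 = 00100000
byte 7: 10100111 ^ 11010111 = 01110000
byte 8: 01010010 ^ 00110011 = 01100001
byte 9: 10101101 ^ 11001110 = 01100011
byte 10: 01011100 ^ 00110111 = 01101011
byte 11: 00100110 ^ 01000011 = 01100101
byte 12: 01100100 ^ 00010000 = 01110100

726f6f743a78207061636b6574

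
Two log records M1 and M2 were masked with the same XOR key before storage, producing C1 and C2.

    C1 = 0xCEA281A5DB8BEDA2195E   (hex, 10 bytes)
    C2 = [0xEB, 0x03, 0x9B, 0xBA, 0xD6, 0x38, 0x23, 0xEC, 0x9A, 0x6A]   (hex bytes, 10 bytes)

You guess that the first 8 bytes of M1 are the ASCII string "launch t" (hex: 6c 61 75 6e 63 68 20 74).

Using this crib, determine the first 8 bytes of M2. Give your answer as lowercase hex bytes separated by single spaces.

49 c0 6f 71 6e db ee 3a

First, C1 ⊕ C2 = (M1 ⊕ K) ⊕ (M2 ⊕ K) = M1 ⊕ M2, so the key drops out. Then M2 = (M1 ⊕ M2) ⊕ M1 over the first 8 bytes.
byte 0: (ce ^ eb) ^ 6c = 25 ^ 6c = 49
byte 1: (a2 ^ 03) ^ 61 = a1 ^ 61 = c0
byte 2: (81 ^ 9b) ^ 75 = 1a ^ 75 = 6f
byte 3: (a5 ^ ba) ^ 6e = 1f ^ 6e = 71
byte 4: (db ^ d6) ^ 63 = 0d ^ 63 = 6e
byte 5: (8b ^ 38) ^ 68 = b3 ^ 68 = db
byte 6: (ed ^ 23) ^ 20 = ce ^ 20 = ee
byte 7: (a2 ^ ec) ^ 74 = 4e ^ 74 = 3a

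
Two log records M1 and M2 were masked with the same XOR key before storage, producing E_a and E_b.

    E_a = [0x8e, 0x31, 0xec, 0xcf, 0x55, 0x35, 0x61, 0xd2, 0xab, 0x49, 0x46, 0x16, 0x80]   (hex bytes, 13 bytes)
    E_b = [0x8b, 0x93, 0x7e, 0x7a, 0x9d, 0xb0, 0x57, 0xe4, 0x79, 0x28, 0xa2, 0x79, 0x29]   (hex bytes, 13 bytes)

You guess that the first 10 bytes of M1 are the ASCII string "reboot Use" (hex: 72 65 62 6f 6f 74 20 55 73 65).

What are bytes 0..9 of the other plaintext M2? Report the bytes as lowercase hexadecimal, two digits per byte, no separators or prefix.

First, E_a ⊕ E_b = (M1 ⊕ K) ⊕ (M2 ⊕ K) = M1 ⊕ M2, so the key drops out. Then M2 = (M1 ⊕ M2) ⊕ M1 over the first 10 bytes.
byte 0: (8e ⊕ 8b) ⊕ 72 = 05 ⊕ 72 = 77
byte 1: (31 ⊕ 93) ⊕ 65 = a2 ⊕ 65 = c7
byte 2: (ec ⊕ 7e) ⊕ 62 = 92 ⊕ 62 = f0
byte 3: (cf ⊕ 7a) ⊕ 6f = b5 ⊕ 6f = da
byte 4: (55 ⊕ 9d) ⊕ 6f = c8 ⊕ 6f = a7
byte 5: (35 ⊕ b0) ⊕ 74 = 85 ⊕ 74 = f1
byte 6: (61 ⊕ 57) ⊕ 20 = 36 ⊕ 20 = 16
byte 7: (d2 ⊕ e4) ⊕ 55 = 36 ⊕ 55 = 63
byte 8: (ab ⊕ 79) ⊕ 73 = d2 ⊕ 73 = a1
byte 9: (49 ⊕ 28) ⊕ 65 = 61 ⊕ 65 = 04

77c7f0daa7f11663a104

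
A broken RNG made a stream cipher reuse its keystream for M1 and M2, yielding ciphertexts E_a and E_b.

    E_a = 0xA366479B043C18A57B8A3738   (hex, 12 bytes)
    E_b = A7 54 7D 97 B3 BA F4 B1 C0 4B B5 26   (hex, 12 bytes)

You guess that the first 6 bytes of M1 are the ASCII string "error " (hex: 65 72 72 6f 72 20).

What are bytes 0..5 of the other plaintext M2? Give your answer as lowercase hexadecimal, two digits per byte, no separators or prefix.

61404863c5a6

First, E_a ⊕ E_b = (M1 ⊕ K) ⊕ (M2 ⊕ K) = M1 ⊕ M2, so the key drops out. Then M2 = (M1 ⊕ M2) ⊕ M1 over the first 6 bytes.
byte 0: (a3 XOR a7) XOR 65 = 04 XOR 65 = 61
byte 1: (66 XOR 54) XOR 72 = 32 XOR 72 = 40
byte 2: (47 XOR 7d) XOR 72 = 3a XOR 72 = 48
byte 3: (9b XOR 97) XOR 6f = 0c XOR 6f = 63
byte 4: (04 XOR b3) XOR 72 = b7 XOR 72 = c5
byte 5: (3c XOR ba) XOR 20 = 86 XOR 20 = a6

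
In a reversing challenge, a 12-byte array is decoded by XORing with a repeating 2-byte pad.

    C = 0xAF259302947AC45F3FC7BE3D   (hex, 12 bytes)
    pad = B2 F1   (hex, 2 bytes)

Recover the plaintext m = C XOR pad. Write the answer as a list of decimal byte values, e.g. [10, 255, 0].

[29, 212, 33, 243, 38, 139, 118, 174, 141, 54, 12, 204]

The 2-byte key repeats, so the effective keystream is b2 f1 b2 f1 b2 f1 b2 f1 b2 f1 b2 f1.
byte 0: 175 ⊕ 178 =  29
byte 1:  37 ⊕ 241 = 212
byte 2: 147 ⊕ 178 =  33
byte 3:   2 ⊕ 241 = 243
byte 4: 148 ⊕ 178 =  38
byte 5: 122 ⊕ 241 = 139
byte 6: 196 ⊕ 178 = 118
byte 7:  95 ⊕ 241 = 174
byte 8:  63 ⊕ 178 = 141
byte 9: 199 ⊕ 241 =  54
byte 10: 190 ⊕ 178 =  12
byte 11:  61 ⊕ 241 = 204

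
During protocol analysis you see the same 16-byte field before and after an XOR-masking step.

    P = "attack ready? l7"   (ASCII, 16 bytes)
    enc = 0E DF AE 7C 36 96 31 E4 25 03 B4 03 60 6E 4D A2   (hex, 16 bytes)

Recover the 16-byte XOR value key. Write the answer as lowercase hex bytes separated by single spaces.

6f ab da 1d 55 fd 11 96 40 62 d0 7a 5f 4e 21 95

Since enc = P ⊕ key, XORing both sides with P gives key = P ⊕ enc.
byte 0: 01100001 xor 00001110 = 01101111
byte 1: 01110100 xor 11011111 = 10101011
byte 2: 01110100 xor 10101110 = 11011010
byte 3: 01100001 xor 01111100 = 00011101
byte 4: 01100011 xor 00110110 = 01010101
byte 5: 01101011 xor 10010110 = 11111101
byte 6: 00100000 xor 00110001 = 00010001
byte 7: 01110010 xor 11100100 = 10010110
byte 8: 01100101 xor 00100101 = 01000000
byte 9: 01100001 xor 00000011 = 01100010
byte 10: 01100100 xor 10110100 = 11010000
byte 11: 01111001 xor 00000011 = 01111010
byte 12: 00111111 xor 01100000 = 01011111
byte 13: 00100000 xor 01101110 = 01001110
byte 14: 01101100 xor 01001101 = 00100001
byte 15: 00110111 xor 10100010 = 10010101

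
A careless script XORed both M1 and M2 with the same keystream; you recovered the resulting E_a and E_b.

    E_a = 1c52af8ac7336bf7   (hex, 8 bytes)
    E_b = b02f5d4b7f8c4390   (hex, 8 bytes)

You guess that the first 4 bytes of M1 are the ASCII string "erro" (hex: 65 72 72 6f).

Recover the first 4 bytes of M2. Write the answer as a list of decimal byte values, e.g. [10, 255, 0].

First, E_a ⊕ E_b = (M1 ⊕ K) ⊕ (M2 ⊕ K) = M1 ⊕ M2, so the key drops out. Then M2 = (M1 ⊕ M2) ⊕ M1 over the first 4 bytes.
byte 0: (1c ^ b0) ^ 65 = ac ^ 65 = c9
byte 1: (52 ^ 2f) ^ 72 = 7d ^ 72 = 0f
byte 2: (af ^ 5d) ^ 72 = f2 ^ 72 = 80
byte 3: (8a ^ 4b) ^ 6f = c1 ^ 6f = ae

[201, 15, 128, 174]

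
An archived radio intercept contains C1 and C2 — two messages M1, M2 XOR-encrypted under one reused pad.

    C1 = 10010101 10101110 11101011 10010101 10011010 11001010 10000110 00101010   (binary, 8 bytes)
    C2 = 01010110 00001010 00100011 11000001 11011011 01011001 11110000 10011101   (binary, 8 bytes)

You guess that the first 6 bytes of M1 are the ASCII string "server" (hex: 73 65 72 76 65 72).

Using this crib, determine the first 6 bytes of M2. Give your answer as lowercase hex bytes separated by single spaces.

b0 c1 ba 22 24 e1

First, C1 ⊕ C2 = (M1 ⊕ K) ⊕ (M2 ⊕ K) = M1 ⊕ M2, so the key drops out. Then M2 = (M1 ⊕ M2) ⊕ M1 over the first 6 bytes.
byte 0: (95 xor 56) xor 73 = c3 xor 73 = b0
byte 1: (ae xor 0a) xor 65 = a4 xor 65 = c1
byte 2: (eb xor 23) xor 72 = c8 xor 72 = ba
byte 3: (95 xor c1) xor 76 = 54 xor 76 = 22
byte 4: (9a xor db) xor 65 = 41 xor 65 = 24
byte 5: (ca xor 59) xor 72 = 93 xor 72 = e1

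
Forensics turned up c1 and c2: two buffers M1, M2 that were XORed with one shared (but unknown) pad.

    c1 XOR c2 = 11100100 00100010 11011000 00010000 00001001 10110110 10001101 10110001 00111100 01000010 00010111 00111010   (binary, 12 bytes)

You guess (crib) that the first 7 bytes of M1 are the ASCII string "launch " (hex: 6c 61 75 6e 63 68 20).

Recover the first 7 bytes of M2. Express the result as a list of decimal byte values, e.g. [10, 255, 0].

[136, 67, 173, 126, 106, 222, 173]

Since c1 ⊕ c2 = M1 ⊕ M2, XORing with the guessed M1 bytes yields the corresponding M2 bytes: M2 = (c1 ⊕ c2) ⊕ M1.
228 XOR 108 = 136
 34 XOR  97 =  67
216 XOR 117 = 173
 16 XOR 110 = 126
  9 XOR  99 = 106
182 XOR 104 = 222
141 XOR  32 = 173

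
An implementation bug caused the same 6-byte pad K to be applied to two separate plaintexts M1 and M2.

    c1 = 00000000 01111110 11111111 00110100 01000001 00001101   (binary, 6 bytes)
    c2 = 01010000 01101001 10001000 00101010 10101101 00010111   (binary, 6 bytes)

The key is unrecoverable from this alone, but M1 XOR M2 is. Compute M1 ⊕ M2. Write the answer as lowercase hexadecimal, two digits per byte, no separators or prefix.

5017771eec1a

c1 ⊕ c2 = (M1 ⊕ K) ⊕ (M2 ⊕ K) = M1 ⊕ M2 — the shared key cancels under XOR.
byte 0: 00 xor 50 = 50
byte 1: 7e xor 69 = 17
byte 2: ff xor 88 = 77
byte 3: 34 xor 2a = 1e
byte 4: 41 xor ad = ec
byte 5: 0d xor 17 = 1a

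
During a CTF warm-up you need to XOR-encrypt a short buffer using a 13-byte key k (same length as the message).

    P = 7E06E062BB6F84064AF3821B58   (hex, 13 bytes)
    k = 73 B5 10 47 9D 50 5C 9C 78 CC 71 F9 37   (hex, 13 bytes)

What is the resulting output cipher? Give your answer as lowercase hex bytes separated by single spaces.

0d b3 f0 25 26 3f d8 9a 32 3f f3 e2 6f

01111110 XOR 01110011 = 00001101
00000110 XOR 10110101 = 10110011
11100000 XOR 00010000 = 11110000
01100010 XOR 01000111 = 00100101
10111011 XOR 10011101 = 00100110
01101111 XOR 01010000 = 00111111
10000100 XOR 01011100 = 11011000
00000110 XOR 10011100 = 10011010
01001010 XOR 01111000 = 00110010
11110011 XOR 11001100 = 00111111
10000010 XOR 01110001 = 11110011
00011011 XOR 11111001 = 11100010
01011000 XOR 00110111 = 01101111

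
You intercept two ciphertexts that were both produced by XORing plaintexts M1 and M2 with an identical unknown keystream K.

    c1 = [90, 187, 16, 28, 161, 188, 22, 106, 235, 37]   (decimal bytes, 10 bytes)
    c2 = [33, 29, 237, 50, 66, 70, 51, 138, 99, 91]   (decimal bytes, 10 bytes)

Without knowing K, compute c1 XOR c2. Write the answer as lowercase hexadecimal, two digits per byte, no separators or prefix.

c1 ⊕ c2 = (M1 ⊕ K) ⊕ (M2 ⊕ K) = M1 ⊕ M2 — the shared key cancels under XOR.
 90 XOR  33 = 123
187 XOR  29 = 166
 16 XOR 237 = 253
 28 XOR  50 =  46
161 XOR  66 = 227
188 XOR  70 = 250
 22 XOR  51 =  37
106 XOR 138 = 224
235 XOR  99 = 136
 37 XOR  91 = 126

7ba6fd2ee3fa25e0887e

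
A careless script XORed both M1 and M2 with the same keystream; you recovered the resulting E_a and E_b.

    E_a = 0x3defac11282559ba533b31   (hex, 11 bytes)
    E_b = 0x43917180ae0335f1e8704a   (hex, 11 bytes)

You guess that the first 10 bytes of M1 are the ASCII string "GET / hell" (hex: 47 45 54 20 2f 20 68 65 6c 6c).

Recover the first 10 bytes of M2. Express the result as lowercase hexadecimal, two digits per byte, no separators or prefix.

First, E_a ⊕ E_b = (M1 ⊕ K) ⊕ (M2 ⊕ K) = M1 ⊕ M2, so the key drops out. Then M2 = (M1 ⊕ M2) ⊕ M1 over the first 10 bytes.
byte 0: (3d ⊕ 43) ⊕ 47 = 7e ⊕ 47 = 39
byte 1: (ef ⊕ 91) ⊕ 45 = 7e ⊕ 45 = 3b
byte 2: (ac ⊕ 71) ⊕ 54 = dd ⊕ 54 = 89
byte 3: (11 ⊕ 80) ⊕ 20 = 91 ⊕ 20 = b1
byte 4: (28 ⊕ ae) ⊕ 2f = 86 ⊕ 2f = a9
byte 5: (25 ⊕ 03) ⊕ 20 = 26 ⊕ 20 = 06
byte 6: (59 ⊕ 35) ⊕ 68 = 6c ⊕ 68 = 04
byte 7: (ba ⊕ f1) ⊕ 65 = 4b ⊕ 65 = 2e
byte 8: (53 ⊕ e8) ⊕ 6c = bb ⊕ 6c = d7
byte 9: (3b ⊕ 70) ⊕ 6c = 4b ⊕ 6c = 27

393b89b1a906042ed727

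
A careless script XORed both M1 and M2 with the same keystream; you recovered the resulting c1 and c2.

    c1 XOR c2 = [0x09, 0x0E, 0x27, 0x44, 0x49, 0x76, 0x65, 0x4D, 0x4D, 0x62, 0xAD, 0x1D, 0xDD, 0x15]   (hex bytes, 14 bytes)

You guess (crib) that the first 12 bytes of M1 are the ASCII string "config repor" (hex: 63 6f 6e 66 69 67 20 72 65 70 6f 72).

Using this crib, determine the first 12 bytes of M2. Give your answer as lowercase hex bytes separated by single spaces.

Since c1 ⊕ c2 = M1 ⊕ M2, XORing with the guessed M1 bytes yields the corresponding M2 bytes: M2 = (c1 ⊕ c2) ⊕ M1.
00001001 XOR 01100011 = 01101010
00001110 XOR 01101111 = 01100001
00100111 XOR 01101110 = 01001001
01000100 XOR 01100110 = 00100010
01001001 XOR 01101001 = 00100000
01110110 XOR 01100111 = 00010001
01100101 XOR 00100000 = 01000101
01001101 XOR 01110010 = 00111111
01001101 XOR 01100101 = 00101000
01100010 XOR 01110000 = 00010010
10101101 XOR 01101111 = 11000010
00011101 XOR 01110010 = 01101111

6a 61 49 22 20 11 45 3f 28 12 c2 6f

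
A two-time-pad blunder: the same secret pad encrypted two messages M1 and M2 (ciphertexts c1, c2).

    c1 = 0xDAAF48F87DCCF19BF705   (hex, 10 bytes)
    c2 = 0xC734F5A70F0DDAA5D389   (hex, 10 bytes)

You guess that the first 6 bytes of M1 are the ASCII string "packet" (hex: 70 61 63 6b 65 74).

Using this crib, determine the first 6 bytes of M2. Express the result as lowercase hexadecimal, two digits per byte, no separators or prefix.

First, c1 ⊕ c2 = (M1 ⊕ K) ⊕ (M2 ⊕ K) = M1 ⊕ M2, so the key drops out. Then M2 = (M1 ⊕ M2) ⊕ M1 over the first 6 bytes.
byte 0: (da xor c7) xor 70 = 1d xor 70 = 6d
byte 1: (af xor 34) xor 61 = 9b xor 61 = fa
byte 2: (48 xor f5) xor 63 = bd xor 63 = de
byte 3: (f8 xor a7) xor 6b = 5f xor 6b = 34
byte 4: (7d xor 0f) xor 65 = 72 xor 65 = 17
byte 5: (cc xor 0d) xor 74 = c1 xor 74 = b5

6dfade3417b5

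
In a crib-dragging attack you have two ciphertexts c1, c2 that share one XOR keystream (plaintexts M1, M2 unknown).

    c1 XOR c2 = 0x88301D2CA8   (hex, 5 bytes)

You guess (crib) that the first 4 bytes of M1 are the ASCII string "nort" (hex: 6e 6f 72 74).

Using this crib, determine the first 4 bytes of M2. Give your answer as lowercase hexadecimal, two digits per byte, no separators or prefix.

e65f6f58

Since c1 ⊕ c2 = M1 ⊕ M2, XORing with the guessed M1 bytes yields the corresponding M2 bytes: M2 = (c1 ⊕ c2) ⊕ M1.
88 XOR 6e = e6
30 XOR 6f = 5f
1d XOR 72 = 6f
2c XOR 74 = 58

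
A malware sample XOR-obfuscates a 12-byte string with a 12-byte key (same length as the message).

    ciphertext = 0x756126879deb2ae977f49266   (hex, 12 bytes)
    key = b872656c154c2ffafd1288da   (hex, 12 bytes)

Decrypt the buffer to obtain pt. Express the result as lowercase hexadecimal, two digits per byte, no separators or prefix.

cd1343eb88a705138ae61abc

XOR is its own inverse, so applying the key byte-wise gives the result directly.
byte 0: 01110101 ⊕ 10111000 = 11001101
byte 1: 01100001 ⊕ 01110010 = 00010011
byte 2: 00100110 ⊕ 01100101 = 01000011
byte 3: 10000111 ⊕ 01101100 = 11101011
byte 4: 10011101 ⊕ 00010101 = 10001000
byte 5: 11101011 ⊕ 01001100 = 10100111
byte 6: 00101010 ⊕ 00101111 = 00000101
byte 7: 11101001 ⊕ 11111010 = 00010011
byte 8: 01110111 ⊕ 11111101 = 10001010
byte 9: 11110100 ⊕ 00010010 = 11100110
byte 10: 10010010 ⊕ 10001000 = 00011010
byte 11: 01100110 ⊕ 11011010 = 10111100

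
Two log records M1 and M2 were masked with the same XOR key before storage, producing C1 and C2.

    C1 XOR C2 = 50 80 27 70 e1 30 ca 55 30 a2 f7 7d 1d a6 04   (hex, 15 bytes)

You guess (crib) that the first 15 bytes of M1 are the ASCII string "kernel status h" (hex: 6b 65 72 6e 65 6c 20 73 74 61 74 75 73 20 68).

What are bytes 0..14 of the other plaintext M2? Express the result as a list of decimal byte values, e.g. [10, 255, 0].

[59, 229, 85, 30, 132, 92, 234, 38, 68, 195, 131, 8, 110, 134, 108]

Since C1 ⊕ C2 = M1 ⊕ M2, XORing with the guessed M1 bytes yields the corresponding M2 bytes: M2 = (C1 ⊕ C2) ⊕ M1.
50 xor 6b = 3b
80 xor 65 = e5
27 xor 72 = 55
70 xor 6e = 1e
e1 xor 65 = 84
30 xor 6c = 5c
ca xor 20 = ea
55 xor 73 = 26
30 xor 74 = 44
a2 xor 61 = c3
f7 xor 74 = 83
7d xor 75 = 08
1d xor 73 = 6e
a6 xor 20 = 86
04 xor 68 = 6c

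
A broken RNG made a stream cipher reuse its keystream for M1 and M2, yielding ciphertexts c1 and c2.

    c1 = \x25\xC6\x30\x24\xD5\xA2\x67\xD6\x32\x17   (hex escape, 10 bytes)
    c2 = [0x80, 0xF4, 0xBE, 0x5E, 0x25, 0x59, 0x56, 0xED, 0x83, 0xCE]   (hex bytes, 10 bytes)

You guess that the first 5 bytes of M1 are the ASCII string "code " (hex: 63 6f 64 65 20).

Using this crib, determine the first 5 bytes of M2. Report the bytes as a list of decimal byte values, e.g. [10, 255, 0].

[198, 93, 234, 31, 208]

First, c1 ⊕ c2 = (M1 ⊕ K) ⊕ (M2 ⊕ K) = M1 ⊕ M2, so the key drops out. Then M2 = (M1 ⊕ M2) ⊕ M1 over the first 5 bytes.
byte 0: (25 xor 80) xor 63 = a5 xor 63 = c6
byte 1: (c6 xor f4) xor 6f = 32 xor 6f = 5d
byte 2: (30 xor be) xor 64 = 8e xor 64 = ea
byte 3: (24 xor 5e) xor 65 = 7a xor 65 = 1f
byte 4: (d5 xor 25) xor 20 = f0 xor 20 = d0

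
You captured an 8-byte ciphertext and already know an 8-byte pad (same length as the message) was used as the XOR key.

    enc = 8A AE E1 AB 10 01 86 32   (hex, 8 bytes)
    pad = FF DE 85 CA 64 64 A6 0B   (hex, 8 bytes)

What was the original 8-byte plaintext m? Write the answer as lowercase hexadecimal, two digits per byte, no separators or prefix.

XOR is its own inverse, so applying the key byte-wise gives the result directly.
8a ⊕ ff = 75
ae ⊕ de = 70
e1 ⊕ 85 = 64
ab ⊕ ca = 61
10 ⊕ 64 = 74
01 ⊕ 64 = 65
86 ⊕ a6 = 20
32 ⊕ 0b = 39

7570646174652039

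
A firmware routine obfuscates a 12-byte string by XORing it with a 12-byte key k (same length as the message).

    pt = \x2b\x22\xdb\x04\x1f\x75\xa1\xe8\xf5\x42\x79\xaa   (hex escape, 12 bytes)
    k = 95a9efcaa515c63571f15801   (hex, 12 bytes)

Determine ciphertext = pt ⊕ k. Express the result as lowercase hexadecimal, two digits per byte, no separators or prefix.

be8b34ceba6067dd84b321ab

2b ^ 95 = be
22 ^ a9 = 8b
db ^ ef = 34
04 ^ ca = ce
1f ^ a5 = ba
75 ^ 15 = 60
a1 ^ c6 = 67
e8 ^ 35 = dd
f5 ^ 71 = 84
42 ^ f1 = b3
79 ^ 58 = 21
aa ^ 01 = ab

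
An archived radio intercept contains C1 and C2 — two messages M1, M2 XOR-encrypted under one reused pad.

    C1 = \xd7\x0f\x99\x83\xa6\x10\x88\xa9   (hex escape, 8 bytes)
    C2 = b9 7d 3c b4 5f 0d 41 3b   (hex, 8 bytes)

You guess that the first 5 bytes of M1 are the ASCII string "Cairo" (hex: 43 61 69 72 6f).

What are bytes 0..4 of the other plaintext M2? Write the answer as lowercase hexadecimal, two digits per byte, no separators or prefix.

First, C1 ⊕ C2 = (M1 ⊕ K) ⊕ (M2 ⊕ K) = M1 ⊕ M2, so the key drops out. Then M2 = (M1 ⊕ M2) ⊕ M1 over the first 5 bytes.
byte 0: (d7 ^ b9) ^ 43 = 6e ^ 43 = 2d
byte 1: (0f ^ 7d) ^ 61 = 72 ^ 61 = 13
byte 2: (99 ^ 3c) ^ 69 = a5 ^ 69 = cc
byte 3: (83 ^ b4) ^ 72 = 37 ^ 72 = 45
byte 4: (a6 ^ 5f) ^ 6f = f9 ^ 6f = 96

2d13cc4596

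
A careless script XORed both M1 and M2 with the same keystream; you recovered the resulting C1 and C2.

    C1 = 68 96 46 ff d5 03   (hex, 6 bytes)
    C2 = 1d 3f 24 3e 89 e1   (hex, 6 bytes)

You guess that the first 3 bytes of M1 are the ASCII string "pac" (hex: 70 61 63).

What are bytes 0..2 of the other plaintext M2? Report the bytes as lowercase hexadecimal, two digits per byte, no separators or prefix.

05c801

First, C1 ⊕ C2 = (M1 ⊕ K) ⊕ (M2 ⊕ K) = M1 ⊕ M2, so the key drops out. Then M2 = (M1 ⊕ M2) ⊕ M1 over the first 3 bytes.
byte 0: (68 xor 1d) xor 70 = 75 xor 70 = 05
byte 1: (96 xor 3f) xor 61 = a9 xor 61 = c8
byte 2: (46 xor 24) xor 63 = 62 xor 63 = 01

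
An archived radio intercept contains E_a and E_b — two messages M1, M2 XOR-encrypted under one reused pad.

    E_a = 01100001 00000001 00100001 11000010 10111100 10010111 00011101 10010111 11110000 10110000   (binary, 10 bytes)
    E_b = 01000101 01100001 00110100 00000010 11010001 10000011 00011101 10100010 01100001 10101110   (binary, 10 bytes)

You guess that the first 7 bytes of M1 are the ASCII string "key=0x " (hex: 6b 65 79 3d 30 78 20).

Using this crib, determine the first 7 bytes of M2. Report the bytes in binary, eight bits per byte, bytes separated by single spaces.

01001111 00000101 01101100 11111101 01011101 01101100 00100000

First, E_a ⊕ E_b = (M1 ⊕ K) ⊕ (M2 ⊕ K) = M1 ⊕ M2, so the key drops out. Then M2 = (M1 ⊕ M2) ⊕ M1 over the first 7 bytes.
byte 0: (61 XOR 45) XOR 6b = 24 XOR 6b = 4f
byte 1: (01 XOR 61) XOR 65 = 60 XOR 65 = 05
byte 2: (21 XOR 34) XOR 79 = 15 XOR 79 = 6c
byte 3: (c2 XOR 02) XOR 3d = c0 XOR 3d = fd
byte 4: (bc XOR d1) XOR 30 = 6d XOR 30 = 5d
byte 5: (97 XOR 83) XOR 78 = 14 XOR 78 = 6c
byte 6: (1d XOR 1d) XOR 20 = 00 XOR 20 = 20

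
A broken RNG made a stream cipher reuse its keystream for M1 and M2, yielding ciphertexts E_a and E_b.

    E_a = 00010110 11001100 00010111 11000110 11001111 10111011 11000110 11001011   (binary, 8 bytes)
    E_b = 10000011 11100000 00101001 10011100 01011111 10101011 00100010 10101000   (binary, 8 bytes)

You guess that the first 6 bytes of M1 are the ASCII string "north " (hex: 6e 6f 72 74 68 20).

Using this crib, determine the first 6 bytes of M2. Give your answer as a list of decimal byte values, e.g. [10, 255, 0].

First, E_a ⊕ E_b = (M1 ⊕ K) ⊕ (M2 ⊕ K) = M1 ⊕ M2, so the key drops out. Then M2 = (M1 ⊕ M2) ⊕ M1 over the first 6 bytes.
byte 0: (16 ^ 83) ^ 6e = 95 ^ 6e = fb
byte 1: (cc ^ e0) ^ 6f = 2c ^ 6f = 43
byte 2: (17 ^ 29) ^ 72 = 3e ^ 72 = 4c
byte 3: (c6 ^ 9c) ^ 74 = 5a ^ 74 = 2e
byte 4: (cf ^ 5f) ^ 68 = 90 ^ 68 = f8
byte 5: (bb ^ ab) ^ 20 = 10 ^ 20 = 30

[251, 67, 76, 46, 248, 48]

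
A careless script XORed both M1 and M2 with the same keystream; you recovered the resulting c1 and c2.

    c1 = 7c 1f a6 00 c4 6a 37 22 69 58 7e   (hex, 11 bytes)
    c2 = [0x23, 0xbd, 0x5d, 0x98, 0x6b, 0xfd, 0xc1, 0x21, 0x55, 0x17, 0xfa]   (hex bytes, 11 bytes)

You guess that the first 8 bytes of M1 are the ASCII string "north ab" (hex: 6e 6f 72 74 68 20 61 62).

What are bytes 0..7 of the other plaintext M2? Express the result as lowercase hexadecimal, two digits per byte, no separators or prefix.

First, c1 ⊕ c2 = (M1 ⊕ K) ⊕ (M2 ⊕ K) = M1 ⊕ M2, so the key drops out. Then M2 = (M1 ⊕ M2) ⊕ M1 over the first 8 bytes.
byte 0: (7c XOR 23) XOR 6e = 5f XOR 6e = 31
byte 1: (1f XOR bd) XOR 6f = a2 XOR 6f = cd
byte 2: (a6 XOR 5d) XOR 72 = fb XOR 72 = 89
byte 3: (00 XOR 98) XOR 74 = 98 XOR 74 = ec
byte 4: (c4 XOR 6b) XOR 68 = af XOR 68 = c7
byte 5: (6a XOR fd) XOR 20 = 97 XOR 20 = b7
byte 6: (37 XOR c1) XOR 61 = f6 XOR 61 = 97
byte 7: (22 XOR 21) XOR 62 = 03 XOR 62 = 61

31cd89ecc7b79761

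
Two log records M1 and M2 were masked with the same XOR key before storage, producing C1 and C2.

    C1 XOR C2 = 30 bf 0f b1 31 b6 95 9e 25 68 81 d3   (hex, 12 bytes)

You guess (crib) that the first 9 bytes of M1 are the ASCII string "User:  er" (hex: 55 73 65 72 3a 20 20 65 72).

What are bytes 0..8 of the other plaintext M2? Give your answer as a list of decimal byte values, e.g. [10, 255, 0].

Since C1 ⊕ C2 = M1 ⊕ M2, XORing with the guessed M1 bytes yields the corresponding M2 bytes: M2 = (C1 ⊕ C2) ⊕ M1.
30 XOR 55 = 65
bf XOR 73 = cc
0f XOR 65 = 6a
b1 XOR 72 = c3
31 XOR 3a = 0b
b6 XOR 20 = 96
95 XOR 20 = b5
9e XOR 65 = fb
25 XOR 72 = 57

[101, 204, 106, 195, 11, 150, 181, 251, 87]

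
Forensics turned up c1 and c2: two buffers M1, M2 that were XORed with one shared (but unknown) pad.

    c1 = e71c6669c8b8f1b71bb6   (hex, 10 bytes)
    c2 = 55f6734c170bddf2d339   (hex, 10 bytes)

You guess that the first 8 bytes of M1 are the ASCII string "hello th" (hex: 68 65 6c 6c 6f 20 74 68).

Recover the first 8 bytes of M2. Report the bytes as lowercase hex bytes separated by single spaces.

da 8f 79 49 b0 93 58 2d

First, c1 ⊕ c2 = (M1 ⊕ K) ⊕ (M2 ⊕ K) = M1 ⊕ M2, so the key drops out. Then M2 = (M1 ⊕ M2) ⊕ M1 over the first 8 bytes.
byte 0: (e7 ^ 55) ^ 68 = b2 ^ 68 = da
byte 1: (1c ^ f6) ^ 65 = ea ^ 65 = 8f
byte 2: (66 ^ 73) ^ 6c = 15 ^ 6c = 79
byte 3: (69 ^ 4c) ^ 6c = 25 ^ 6c = 49
byte 4: (c8 ^ 17) ^ 6f = df ^ 6f = b0
byte 5: (b8 ^ 0b) ^ 20 = b3 ^ 20 = 93
byte 6: (f1 ^ dd) ^ 74 = 2c ^ 74 = 58
byte 7: (b7 ^ f2) ^ 68 = 45 ^ 68 = 2d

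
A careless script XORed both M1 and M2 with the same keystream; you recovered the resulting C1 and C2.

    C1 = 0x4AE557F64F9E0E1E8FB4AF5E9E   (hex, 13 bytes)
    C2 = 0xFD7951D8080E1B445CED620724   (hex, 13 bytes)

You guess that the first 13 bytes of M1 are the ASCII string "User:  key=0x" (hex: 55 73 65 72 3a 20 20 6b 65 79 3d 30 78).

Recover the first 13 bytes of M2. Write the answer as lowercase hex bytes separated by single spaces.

First, C1 ⊕ C2 = (M1 ⊕ K) ⊕ (M2 ⊕ K) = M1 ⊕ M2, so the key drops out. Then M2 = (M1 ⊕ M2) ⊕ M1 over the first 13 bytes.
byte 0: (4a xor fd) xor 55 = b7 xor 55 = e2
byte 1: (e5 xor 79) xor 73 = 9c xor 73 = ef
byte 2: (57 xor 51) xor 65 = 06 xor 65 = 63
byte 3: (f6 xor d8) xor 72 = 2e xor 72 = 5c
byte 4: (4f xor 08) xor 3a = 47 xor 3a = 7d
byte 5: (9e xor 0e) xor 20 = 90 xor 20 = b0
byte 6: (0e xor 1b) xor 20 = 15 xor 20 = 35
byte 7: (1e xor 44) xor 6b = 5a xor 6b = 31
byte 8: (8f xor 5c) xor 65 = d3 xor 65 = b6
byte 9: (b4 xor ed) xor 79 = 59 xor 79 = 20
byte 10: (af xor 62) xor 3d = cd xor 3d = f0
byte 11: (5e xor 07) xor 30 = 59 xor 30 = 69
byte 12: (9e xor 24) xor 78 = ba xor 78 = c2

e2 ef 63 5c 7d b0 35 31 b6 20 f0 69 c2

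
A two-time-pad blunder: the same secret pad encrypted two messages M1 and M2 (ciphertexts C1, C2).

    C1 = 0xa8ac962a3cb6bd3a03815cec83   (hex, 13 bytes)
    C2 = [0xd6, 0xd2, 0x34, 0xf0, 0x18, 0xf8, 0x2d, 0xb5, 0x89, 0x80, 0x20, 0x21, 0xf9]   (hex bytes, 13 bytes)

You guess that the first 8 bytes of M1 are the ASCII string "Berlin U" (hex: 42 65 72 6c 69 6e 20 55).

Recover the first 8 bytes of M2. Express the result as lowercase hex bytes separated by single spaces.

3c 1b d0 b6 4d 20 b0 da

First, C1 ⊕ C2 = (M1 ⊕ K) ⊕ (M2 ⊕ K) = M1 ⊕ M2, so the key drops out. Then M2 = (M1 ⊕ M2) ⊕ M1 over the first 8 bytes.
byte 0: (a8 xor d6) xor 42 = 7e xor 42 = 3c
byte 1: (ac xor d2) xor 65 = 7e xor 65 = 1b
byte 2: (96 xor 34) xor 72 = a2 xor 72 = d0
byte 3: (2a xor f0) xor 6c = da xor 6c = b6
byte 4: (3c xor 18) xor 69 = 24 xor 69 = 4d
byte 5: (b6 xor f8) xor 6e = 4e xor 6e = 20
byte 6: (bd xor 2d) xor 20 = 90 xor 20 = b0
byte 7: (3a xor b5) xor 55 = 8f xor 55 = da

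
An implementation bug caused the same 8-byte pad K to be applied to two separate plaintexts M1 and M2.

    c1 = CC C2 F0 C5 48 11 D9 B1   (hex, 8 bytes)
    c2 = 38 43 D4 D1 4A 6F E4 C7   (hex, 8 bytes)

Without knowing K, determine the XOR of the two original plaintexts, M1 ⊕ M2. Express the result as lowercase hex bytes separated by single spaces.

f4 81 24 14 02 7e 3d 76

c1 ⊕ c2 = (M1 ⊕ K) ⊕ (M2 ⊕ K) = M1 ⊕ M2 — the shared key cancels under XOR.
byte 0: 204 xor  56 = 244
byte 1: 194 xor  67 = 129
byte 2: 240 xor 212 =  36
byte 3: 197 xor 209 =  20
byte 4:  72 xor  74 =   2
byte 5:  17 xor 111 = 126
byte 6: 217 xor 228 =  61
byte 7: 177 xor 199 = 118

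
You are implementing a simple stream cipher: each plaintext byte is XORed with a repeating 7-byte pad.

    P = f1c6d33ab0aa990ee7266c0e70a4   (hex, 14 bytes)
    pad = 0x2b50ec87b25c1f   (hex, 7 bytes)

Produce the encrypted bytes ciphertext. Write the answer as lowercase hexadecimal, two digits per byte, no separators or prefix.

The 7-byte key repeats, so the effective keystream is 2b 50 ec 87 b2 5c 1f 2b 50 ec 87 b2 5c 1f.
byte 0: f1 xor 2b = da
byte 1: c6 xor 50 = 96
byte 2: d3 xor ec = 3f
byte 3: 3a xor 87 = bd
byte 4: b0 xor b2 = 02
byte 5: aa xor 5c = f6
byte 6: 99 xor 1f = 86
byte 7: 0e xor 2b = 25
byte 8: e7 xor 50 = b7
byte 9: 26 xor ec = ca
byte 10: 6c xor 87 = eb
byte 11: 0e xor b2 = bc
byte 12: 70 xor 5c = 2c
byte 13: a4 xor 1f = bb

da963fbd02f68625b7caebbc2cbb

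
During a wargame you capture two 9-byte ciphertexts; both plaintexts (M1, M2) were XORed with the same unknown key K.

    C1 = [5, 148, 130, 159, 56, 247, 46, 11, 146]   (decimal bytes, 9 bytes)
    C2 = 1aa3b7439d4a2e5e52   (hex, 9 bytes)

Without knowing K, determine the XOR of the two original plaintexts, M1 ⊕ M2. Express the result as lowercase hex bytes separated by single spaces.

1f 37 35 dc a5 bd 00 55 c0

C1 ⊕ C2 = (M1 ⊕ K) ⊕ (M2 ⊕ K) = M1 ⊕ M2 — the shared key cancels under XOR.
byte 0: 05 xor 1a = 1f
byte 1: 94 xor a3 = 37
byte 2: 82 xor b7 = 35
byte 3: 9f xor 43 = dc
byte 4: 38 xor 9d = a5
byte 5: f7 xor 4a = bd
byte 6: 2e xor 2e = 00
byte 7: 0b xor 5e = 55
byte 8: 92 xor 52 = c0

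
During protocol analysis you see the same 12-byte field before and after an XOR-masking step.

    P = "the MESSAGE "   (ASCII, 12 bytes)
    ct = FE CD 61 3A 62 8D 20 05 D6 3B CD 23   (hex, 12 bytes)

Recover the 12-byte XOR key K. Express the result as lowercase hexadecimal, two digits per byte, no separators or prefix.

8aa5041a2fc87356977c8803

Since ct = P ⊕ K, XORing both sides with P gives K = P ⊕ ct.
74 xor fe = 8a
68 xor cd = a5
65 xor 61 = 04
20 xor 3a = 1a
4d xor 62 = 2f
45 xor 8d = c8
53 xor 20 = 73
53 xor 05 = 56
41 xor d6 = 97
47 xor 3b = 7c
45 xor cd = 88
20 xor 23 = 03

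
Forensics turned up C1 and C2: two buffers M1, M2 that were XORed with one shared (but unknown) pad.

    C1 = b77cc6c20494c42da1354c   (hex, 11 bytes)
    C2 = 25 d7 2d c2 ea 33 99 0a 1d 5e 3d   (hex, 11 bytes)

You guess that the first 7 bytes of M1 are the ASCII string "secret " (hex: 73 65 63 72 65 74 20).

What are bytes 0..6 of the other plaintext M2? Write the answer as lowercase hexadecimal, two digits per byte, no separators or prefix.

e1ce88728bd37d

First, C1 ⊕ C2 = (M1 ⊕ K) ⊕ (M2 ⊕ K) = M1 ⊕ M2, so the key drops out. Then M2 = (M1 ⊕ M2) ⊕ M1 over the first 7 bytes.
byte 0: (b7 ⊕ 25) ⊕ 73 = 92 ⊕ 73 = e1
byte 1: (7c ⊕ d7) ⊕ 65 = ab ⊕ 65 = ce
byte 2: (c6 ⊕ 2d) ⊕ 63 = eb ⊕ 63 = 88
byte 3: (c2 ⊕ c2) ⊕ 72 = 00 ⊕ 72 = 72
byte 4: (04 ⊕ ea) ⊕ 65 = ee ⊕ 65 = 8b
byte 5: (94 ⊕ 33) ⊕ 74 = a7 ⊕ 74 = d3
byte 6: (c4 ⊕ 99) ⊕ 20 = 5d ⊕ 20 = 7d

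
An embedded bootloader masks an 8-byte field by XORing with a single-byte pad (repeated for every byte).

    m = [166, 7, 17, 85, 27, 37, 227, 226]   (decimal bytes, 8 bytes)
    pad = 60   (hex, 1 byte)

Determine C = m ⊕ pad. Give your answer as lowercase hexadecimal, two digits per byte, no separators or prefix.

The 1-byte key repeats, so the effective keystream is 60 60 60 60 60 60 60 60.
byte 0: a6 XOR 60 = c6
byte 1: 07 XOR 60 = 67
byte 2: 11 XOR 60 = 71
byte 3: 55 XOR 60 = 35
byte 4: 1b XOR 60 = 7b
byte 5: 25 XOR 60 = 45
byte 6: e3 XOR 60 = 83
byte 7: e2 XOR 60 = 82

c66771357b458382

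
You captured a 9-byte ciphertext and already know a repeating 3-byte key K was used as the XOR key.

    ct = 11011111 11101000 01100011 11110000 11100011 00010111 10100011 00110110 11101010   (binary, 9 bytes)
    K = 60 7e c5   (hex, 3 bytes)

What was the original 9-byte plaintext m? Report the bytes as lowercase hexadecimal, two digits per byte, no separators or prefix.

The 3-byte key repeats, so the effective keystream is 60 7e c5 60 7e c5 60 7e c5.
byte 0: df ^ 60 = bf
byte 1: e8 ^ 7e = 96
byte 2: 63 ^ c5 = a6
byte 3: f0 ^ 60 = 90
byte 4: e3 ^ 7e = 9d
byte 5: 17 ^ c5 = d2
byte 6: a3 ^ 60 = c3
byte 7: 36 ^ 7e = 48
byte 8: ea ^ c5 = 2f

bf96a6909dd2c3482f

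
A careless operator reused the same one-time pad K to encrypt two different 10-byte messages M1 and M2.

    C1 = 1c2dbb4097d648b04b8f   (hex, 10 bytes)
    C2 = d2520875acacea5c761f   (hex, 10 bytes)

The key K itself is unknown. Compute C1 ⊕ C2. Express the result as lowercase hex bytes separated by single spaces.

ce 7f b3 35 3b 7a a2 ec 3d 90

C1 ⊕ C2 = (M1 ⊕ K) ⊕ (M2 ⊕ K) = M1 ⊕ M2 — the shared key cancels under XOR.
1c XOR d2 = ce
2d XOR 52 = 7f
bb XOR 08 = b3
40 XOR 75 = 35
97 XOR ac = 3b
d6 XOR ac = 7a
48 XOR ea = a2
b0 XOR 5c = ec
4b XOR 76 = 3d
8f XOR 1f = 90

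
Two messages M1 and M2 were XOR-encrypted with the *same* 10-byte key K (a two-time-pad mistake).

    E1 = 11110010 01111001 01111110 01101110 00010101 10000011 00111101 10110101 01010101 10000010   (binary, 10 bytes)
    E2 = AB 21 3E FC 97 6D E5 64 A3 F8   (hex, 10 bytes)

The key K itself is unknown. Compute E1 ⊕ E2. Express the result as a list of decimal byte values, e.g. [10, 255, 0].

[89, 88, 64, 146, 130, 238, 216, 209, 246, 122]

E1 ⊕ E2 = (M1 ⊕ K) ⊕ (M2 ⊕ K) = M1 ⊕ M2 — the shared key cancels under XOR.
byte 0: 11110010 xor 10101011 = 01011001
byte 1: 01111001 xor 00100001 = 01011000
byte 2: 01111110 xor 00111110 = 01000000
byte 3: 01101110 xor 11111100 = 10010010
byte 4: 00010101 xor 10010111 = 10000010
byte 5: 10000011 xor 01101101 = 11101110
byte 6: 00111101 xor 11100101 = 11011000
byte 7: 10110101 xor 01100100 = 11010001
byte 8: 01010101 xor 10100011 = 11110110
byte 9: 10000010 xor 11111000 = 01111010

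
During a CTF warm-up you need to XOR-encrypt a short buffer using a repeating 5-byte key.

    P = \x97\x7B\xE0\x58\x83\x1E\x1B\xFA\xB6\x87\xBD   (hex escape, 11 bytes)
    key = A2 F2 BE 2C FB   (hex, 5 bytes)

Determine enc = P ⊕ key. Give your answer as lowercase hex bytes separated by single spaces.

The 5-byte key repeats, so the effective keystream is a2 f2 be 2c fb a2 f2 be 2c fb a2.
byte 0: 97 ⊕ a2 = 35
byte 1: 7b ⊕ f2 = 89
byte 2: e0 ⊕ be = 5e
byte 3: 58 ⊕ 2c = 74
byte 4: 83 ⊕ fb = 78
byte 5: 1e ⊕ a2 = bc
byte 6: 1b ⊕ f2 = e9
byte 7: fa ⊕ be = 44
byte 8: b6 ⊕ 2c = 9a
byte 9: 87 ⊕ fb = 7c
byte 10: bd ⊕ a2 = 1f

35 89 5e 74 78 bc e9 44 9a 7c 1f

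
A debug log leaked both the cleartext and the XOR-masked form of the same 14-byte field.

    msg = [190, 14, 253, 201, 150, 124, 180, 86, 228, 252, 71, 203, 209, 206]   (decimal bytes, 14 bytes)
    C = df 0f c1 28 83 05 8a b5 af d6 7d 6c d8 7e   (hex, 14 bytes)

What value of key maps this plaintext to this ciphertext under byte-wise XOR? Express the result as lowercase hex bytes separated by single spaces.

Since C = msg ⊕ key, XORing both sides with msg gives key = msg ⊕ C.
byte 0: 10111110 ⊕ 11011111 = 01100001
byte 1: 00001110 ⊕ 00001111 = 00000001
byte 2: 11111101 ⊕ 11000001 = 00111100
byte 3: 11001001 ⊕ 00101000 = 11100001
byte 4: 10010110 ⊕ 10000011 = 00010101
byte 5: 01111100 ⊕ 00000101 = 01111001
byte 6: 10110100 ⊕ 10001010 = 00111110
byte 7: 01010110 ⊕ 10110101 = 11100011
byte 8: 11100100 ⊕ 10101111 = 01001011
byte 9: 11111100 ⊕ 11010110 = 00101010
byte 10: 01000111 ⊕ 01111101 = 00111010
byte 11: 11001011 ⊕ 01101100 = 10100111
byte 12: 11010001 ⊕ 11011000 = 00001001
byte 13: 11001110 ⊕ 01111110 = 10110000

61 01 3c e1 15 79 3e e3 4b 2a 3a a7 09 b0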